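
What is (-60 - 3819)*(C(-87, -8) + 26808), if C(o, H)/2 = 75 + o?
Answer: -103895136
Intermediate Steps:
C(o, H) = 150 + 2*o (C(o, H) = 2*(75 + o) = 150 + 2*o)
(-60 - 3819)*(C(-87, -8) + 26808) = (-60 - 3819)*((150 + 2*(-87)) + 26808) = -3879*((150 - 174) + 26808) = -3879*(-24 + 26808) = -3879*26784 = -103895136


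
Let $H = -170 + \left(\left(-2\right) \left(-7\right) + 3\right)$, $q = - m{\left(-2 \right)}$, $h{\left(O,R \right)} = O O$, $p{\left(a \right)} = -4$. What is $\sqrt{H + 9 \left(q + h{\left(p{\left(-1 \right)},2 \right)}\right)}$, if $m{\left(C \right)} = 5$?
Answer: $3 i \sqrt{6} \approx 7.3485 i$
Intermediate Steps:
$h{\left(O,R \right)} = O^{2}$
$q = -5$ ($q = \left(-1\right) 5 = -5$)
$H = -153$ ($H = -170 + \left(14 + 3\right) = -170 + 17 = -153$)
$\sqrt{H + 9 \left(q + h{\left(p{\left(-1 \right)},2 \right)}\right)} = \sqrt{-153 + 9 \left(-5 + \left(-4\right)^{2}\right)} = \sqrt{-153 + 9 \left(-5 + 16\right)} = \sqrt{-153 + 9 \cdot 11} = \sqrt{-153 + 99} = \sqrt{-54} = 3 i \sqrt{6}$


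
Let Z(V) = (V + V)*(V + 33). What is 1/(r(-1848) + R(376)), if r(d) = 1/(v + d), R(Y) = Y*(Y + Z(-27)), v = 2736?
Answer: 888/17362177 ≈ 5.1146e-5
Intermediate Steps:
Z(V) = 2*V*(33 + V) (Z(V) = (2*V)*(33 + V) = 2*V*(33 + V))
R(Y) = Y*(-324 + Y) (R(Y) = Y*(Y + 2*(-27)*(33 - 27)) = Y*(Y + 2*(-27)*6) = Y*(Y - 324) = Y*(-324 + Y))
r(d) = 1/(2736 + d)
1/(r(-1848) + R(376)) = 1/(1/(2736 - 1848) + 376*(-324 + 376)) = 1/(1/888 + 376*52) = 1/(1/888 + 19552) = 1/(17362177/888) = 888/17362177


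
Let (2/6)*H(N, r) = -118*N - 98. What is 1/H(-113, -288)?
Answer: 1/39708 ≈ 2.5184e-5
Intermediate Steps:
H(N, r) = -294 - 354*N (H(N, r) = 3*(-118*N - 98) = 3*(-98 - 118*N) = -294 - 354*N)
1/H(-113, -288) = 1/(-294 - 354*(-113)) = 1/(-294 + 40002) = 1/39708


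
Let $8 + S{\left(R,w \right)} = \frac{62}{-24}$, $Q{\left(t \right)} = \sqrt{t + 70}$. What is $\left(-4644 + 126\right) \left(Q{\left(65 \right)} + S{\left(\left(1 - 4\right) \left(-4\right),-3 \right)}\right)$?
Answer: $\frac{95631}{2} - 13554 \sqrt{15} \approx -4678.9$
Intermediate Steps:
$Q{\left(t \right)} = \sqrt{70 + t}$
$S{\left(R,w \right)} = - \frac{127}{12}$ ($S{\left(R,w \right)} = -8 + \frac{62}{-24} = -8 + 62 \left(- \frac{1}{24}\right) = -8 - \frac{31}{12} = - \frac{127}{12}$)
$\left(-4644 + 126\right) \left(Q{\left(65 \right)} + S{\left(\left(1 - 4\right) \left(-4\right),-3 \right)}\right) = \left(-4644 + 126\right) \left(\sqrt{70 + 65} - \frac{127}{12}\right) = - 4518 \left(\sqrt{135} - \frac{127}{12}\right) = - 4518 \left(3 \sqrt{15} - \frac{127}{12}\right) = - 4518 \left(- \frac{127}{12} + 3 \sqrt{15}\right) = \frac{95631}{2} - 13554 \sqrt{15}$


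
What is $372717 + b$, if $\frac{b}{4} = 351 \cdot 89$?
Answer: $497673$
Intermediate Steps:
$b = 124956$ ($b = 4 \cdot 351 \cdot 89 = 4 \cdot 31239 = 124956$)
$372717 + b = 372717 + 124956 = 497673$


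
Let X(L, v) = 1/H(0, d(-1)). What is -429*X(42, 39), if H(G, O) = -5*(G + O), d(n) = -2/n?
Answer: 429/10 ≈ 42.900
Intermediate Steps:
H(G, O) = -5*G - 5*O
X(L, v) = -1/10 (X(L, v) = 1/(-5*0 - (-10)/(-1)) = 1/(0 - (-10)*(-1)) = 1/(0 - 5*2) = 1/(0 - 10) = 1/(-10) = -1/10)
-429*X(42, 39) = -429*(-1/10) = 429/10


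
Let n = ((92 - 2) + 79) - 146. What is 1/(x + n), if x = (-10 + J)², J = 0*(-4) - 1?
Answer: 1/144 ≈ 0.0069444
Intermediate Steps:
J = -1 (J = 0 - 1 = -1)
n = 23 (n = (90 + 79) - 146 = 169 - 146 = 23)
x = 121 (x = (-10 - 1)² = (-11)² = 121)
1/(x + n) = 1/(121 + 23) = 1/144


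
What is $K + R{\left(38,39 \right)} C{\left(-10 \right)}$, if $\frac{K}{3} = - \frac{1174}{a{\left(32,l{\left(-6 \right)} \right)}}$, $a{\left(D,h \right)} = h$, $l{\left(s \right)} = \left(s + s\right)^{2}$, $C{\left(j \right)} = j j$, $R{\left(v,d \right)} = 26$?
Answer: $\frac{61813}{24} \approx 2575.5$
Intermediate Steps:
$C{\left(j \right)} = j^{2}$
$l{\left(s \right)} = 4 s^{2}$ ($l{\left(s \right)} = \left(2 s\right)^{2} = 4 s^{2}$)
$K = - \frac{587}{24}$ ($K = 3 \left(- \frac{1174}{4 \left(-6\right)^{2}}\right) = 3 \left(- \frac{1174}{4 \cdot 36}\right) = 3 \left(- \frac{1174}{144}\right) = 3 \left(\left(-1174\right) \frac{1}{144}\right) = 3 \left(- \frac{587}{72}\right) = - \frac{587}{24} \approx -24.458$)
$K + R{\left(38,39 \right)} C{\left(-10 \right)} = - \frac{587}{24} + 26 \left(-10\right)^{2} = - \frac{587}{24} + 26 \cdot 100 = - \frac{587}{24} + 2600 = \frac{61813}{24}$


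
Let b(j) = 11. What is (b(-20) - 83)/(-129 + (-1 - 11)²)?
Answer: -24/5 ≈ -4.8000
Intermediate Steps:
(b(-20) - 83)/(-129 + (-1 - 11)²) = (11 - 83)/(-129 + (-1 - 11)²) = -72/(-129 + (-12)²) = -72/(-129 + 144) = -72/15 = -72*1/15 = -24/5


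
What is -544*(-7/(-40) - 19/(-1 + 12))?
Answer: 46444/55 ≈ 844.44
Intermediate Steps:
-544*(-7/(-40) - 19/(-1 + 12)) = -544*(-7*(-1/40) - 19/11) = -544*(7/40 - 19*1/11) = -544*(7/40 - 19/11) = -544*(-683/440) = 46444/55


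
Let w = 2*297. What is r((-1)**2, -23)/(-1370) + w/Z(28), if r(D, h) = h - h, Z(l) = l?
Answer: 297/14 ≈ 21.214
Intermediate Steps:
r(D, h) = 0
w = 594
r((-1)**2, -23)/(-1370) + w/Z(28) = 0/(-1370) + 594/28 = 0*(-1/1370) + 594*(1/28) = 0 + 297/14 = 297/14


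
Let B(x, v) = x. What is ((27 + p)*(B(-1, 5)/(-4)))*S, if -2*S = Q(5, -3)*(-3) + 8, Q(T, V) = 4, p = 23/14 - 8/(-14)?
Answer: 409/28 ≈ 14.607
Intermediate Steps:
p = 31/14 (p = 23*(1/14) - 8*(-1/14) = 23/14 + 4/7 = 31/14 ≈ 2.2143)
S = 2 (S = -(4*(-3) + 8)/2 = -(-12 + 8)/2 = -½*(-4) = 2)
((27 + p)*(B(-1, 5)/(-4)))*S = ((27 + 31/14)*(-1/(-4)))*2 = (409*(-1*(-¼))/14)*2 = ((409/14)*(¼))*2 = (409/56)*2 = 409/28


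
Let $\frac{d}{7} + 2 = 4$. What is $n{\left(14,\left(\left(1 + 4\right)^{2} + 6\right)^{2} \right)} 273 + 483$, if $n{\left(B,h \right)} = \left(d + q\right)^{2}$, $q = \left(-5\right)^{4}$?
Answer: $111472116$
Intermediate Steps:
$d = 14$ ($d = -14 + 7 \cdot 4 = -14 + 28 = 14$)
$q = 625$
$n{\left(B,h \right)} = 408321$ ($n{\left(B,h \right)} = \left(14 + 625\right)^{2} = 639^{2} = 408321$)
$n{\left(14,\left(\left(1 + 4\right)^{2} + 6\right)^{2} \right)} 273 + 483 = 408321 \cdot 273 + 483 = 111471633 + 483 = 111472116$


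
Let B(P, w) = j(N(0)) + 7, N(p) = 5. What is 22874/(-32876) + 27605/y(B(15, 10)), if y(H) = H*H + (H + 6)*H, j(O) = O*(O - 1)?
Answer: 43524305/2662956 ≈ 16.344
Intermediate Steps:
j(O) = O*(-1 + O)
B(P, w) = 27 (B(P, w) = 5*(-1 + 5) + 7 = 5*4 + 7 = 20 + 7 = 27)
y(H) = H² + H*(6 + H) (y(H) = H² + (6 + H)*H = H² + H*(6 + H))
22874/(-32876) + 27605/y(B(15, 10)) = 22874/(-32876) + 27605/((2*27*(3 + 27))) = 22874*(-1/32876) + 27605/((2*27*30)) = -11437/16438 + 27605/1620 = -11437/16438 + 27605*(1/1620) = -11437/16438 + 5521/324 = 43524305/2662956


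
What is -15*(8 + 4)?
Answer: -180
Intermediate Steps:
-15*(8 + 4) = -15*12 = -180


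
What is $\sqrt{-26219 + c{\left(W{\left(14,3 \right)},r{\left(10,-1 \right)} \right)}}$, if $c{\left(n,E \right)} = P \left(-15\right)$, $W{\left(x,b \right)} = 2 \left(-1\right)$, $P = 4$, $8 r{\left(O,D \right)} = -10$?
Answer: $i \sqrt{26279} \approx 162.11 i$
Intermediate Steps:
$r{\left(O,D \right)} = - \frac{5}{4}$ ($r{\left(O,D \right)} = \frac{1}{8} \left(-10\right) = - \frac{5}{4}$)
$W{\left(x,b \right)} = -2$
$c{\left(n,E \right)} = -60$ ($c{\left(n,E \right)} = 4 \left(-15\right) = -60$)
$\sqrt{-26219 + c{\left(W{\left(14,3 \right)},r{\left(10,-1 \right)} \right)}} = \sqrt{-26219 - 60} = \sqrt{-26279} = i \sqrt{26279}$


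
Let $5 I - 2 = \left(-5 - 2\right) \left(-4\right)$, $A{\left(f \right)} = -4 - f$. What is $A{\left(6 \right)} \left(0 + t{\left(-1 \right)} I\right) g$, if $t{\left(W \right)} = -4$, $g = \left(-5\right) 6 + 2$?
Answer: $-6720$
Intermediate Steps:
$g = -28$ ($g = -30 + 2 = -28$)
$I = 6$ ($I = \frac{2}{5} + \frac{\left(-5 - 2\right) \left(-4\right)}{5} = \frac{2}{5} + \frac{\left(-7\right) \left(-4\right)}{5} = \frac{2}{5} + \frac{1}{5} \cdot 28 = \frac{2}{5} + \frac{28}{5} = 6$)
$A{\left(6 \right)} \left(0 + t{\left(-1 \right)} I\right) g = \left(-4 - 6\right) \left(0 - 24\right) \left(-28\right) = \left(-10\right) \left(-24\right) \left(-28\right) = 240 \left(-28\right) = -6720$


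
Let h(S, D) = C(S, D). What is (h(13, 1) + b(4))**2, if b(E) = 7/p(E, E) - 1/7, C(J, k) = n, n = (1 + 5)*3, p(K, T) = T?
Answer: 301401/784 ≈ 384.44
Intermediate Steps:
n = 18 (n = 6*3 = 18)
C(J, k) = 18
h(S, D) = 18
b(E) = -1/7 + 7/E (b(E) = 7/E - 1/7 = -1/7 + 7/E)
(h(13, 1) + b(4))**2 = (18 + (1/7)*(49 - 1*4)/4)**2 = (18 + (1/7)*(1/4)*(49 - 4))**2 = (18 + (1/7)*(1/4)*45)**2 = (18 + 45/28)**2 = (549/28)**2 = 301401/784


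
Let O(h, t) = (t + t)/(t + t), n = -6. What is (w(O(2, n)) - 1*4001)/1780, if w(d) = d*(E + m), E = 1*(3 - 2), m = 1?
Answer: -3999/1780 ≈ -2.2466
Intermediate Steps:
E = 1 (E = 1*1 = 1)
O(h, t) = 1 (O(h, t) = (2*t)/((2*t)) = (2*t)*(1/(2*t)) = 1)
w(d) = 2*d (w(d) = d*(1 + 1) = d*2 = 2*d)
(w(O(2, n)) - 1*4001)/1780 = (2*1 - 1*4001)/1780 = (2 - 4001)*(1/1780) = -3999*1/1780 = -3999/1780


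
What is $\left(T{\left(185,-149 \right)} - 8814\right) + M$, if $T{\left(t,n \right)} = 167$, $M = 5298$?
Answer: $-3349$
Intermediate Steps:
$\left(T{\left(185,-149 \right)} - 8814\right) + M = \left(167 - 8814\right) + 5298 = -8647 + 5298 = -3349$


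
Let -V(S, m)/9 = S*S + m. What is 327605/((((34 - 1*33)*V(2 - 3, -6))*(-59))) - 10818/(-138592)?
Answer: -4537471037/36796176 ≈ -123.31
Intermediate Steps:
V(S, m) = -9*m - 9*S**2 (V(S, m) = -9*(S*S + m) = -9*(S**2 + m) = -9*(m + S**2) = -9*m - 9*S**2)
327605/((((34 - 1*33)*V(2 - 3, -6))*(-59))) - 10818/(-138592) = 327605/((((34 - 1*33)*(-9*(-6) - 9*(2 - 3)**2))*(-59))) - 10818/(-138592) = 327605/((((34 - 33)*(54 - 9*(-1)**2))*(-59))) - 10818*(-1/138592) = 327605/(((1*(54 - 9*1))*(-59))) + 5409/69296 = 327605/(((1*(54 - 9))*(-59))) + 5409/69296 = 327605/(((1*45)*(-59))) + 5409/69296 = 327605/((45*(-59))) + 5409/69296 = 327605/(-2655) + 5409/69296 = 327605*(-1/2655) + 5409/69296 = -65521/531 + 5409/69296 = -4537471037/36796176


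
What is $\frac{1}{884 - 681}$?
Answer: $\frac{1}{203} \approx 0.0049261$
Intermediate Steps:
$\frac{1}{884 - 681} = \frac{1}{203}$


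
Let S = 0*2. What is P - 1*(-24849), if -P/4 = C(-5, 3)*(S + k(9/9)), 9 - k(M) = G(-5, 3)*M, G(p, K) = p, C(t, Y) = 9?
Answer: 24345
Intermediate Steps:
S = 0
k(M) = 9 + 5*M (k(M) = 9 - (-5)*M = 9 + 5*M)
P = -504 (P = -36*(0 + (9 + 5*(9/9))) = -36*(0 + (9 + 5*(9*(⅑)))) = -36*(0 + (9 + 5*1)) = -36*(0 + (9 + 5)) = -36*(0 + 14) = -36*14 = -4*126 = -504)
P - 1*(-24849) = -504 - 1*(-24849) = -504 + 24849 = 24345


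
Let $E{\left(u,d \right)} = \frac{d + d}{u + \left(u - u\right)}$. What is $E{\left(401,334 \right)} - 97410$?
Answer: $- \frac{39060742}{401} \approx -97408.0$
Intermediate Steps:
$E{\left(u,d \right)} = \frac{2 d}{u}$ ($E{\left(u,d \right)} = \frac{2 d}{u + 0} = \frac{2 d}{u}$)
$E{\left(401,334 \right)} - 97410 = 2 \cdot 334 \cdot \frac{1}{401} - 97410 = \frac{668}{401} - 97410 = - \frac{39060742}{401}$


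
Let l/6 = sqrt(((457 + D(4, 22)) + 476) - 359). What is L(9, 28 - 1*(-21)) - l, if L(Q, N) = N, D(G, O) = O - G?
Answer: 49 - 24*sqrt(37) ≈ -96.986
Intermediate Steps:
l = 24*sqrt(37) (l = 6*sqrt(((457 + (22 - 1*4)) + 476) - 359) = 6*sqrt(((457 + (22 - 4)) + 476) - 359) = 6*sqrt(((457 + 18) + 476) - 359) = 6*sqrt((475 + 476) - 359) = 6*sqrt(951 - 359) = 6*sqrt(592) = 6*(4*sqrt(37)) = 24*sqrt(37) ≈ 145.99)
L(9, 28 - 1*(-21)) - l = (28 - 1*(-21)) - 24*sqrt(37) = (28 + 21) - 24*sqrt(37) = 49 - 24*sqrt(37)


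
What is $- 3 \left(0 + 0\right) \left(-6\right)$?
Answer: $0$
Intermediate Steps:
$- 3 \left(0 + 0\right) \left(-6\right) = \left(-3\right) 0 \left(-6\right) = 0 \left(-6\right) = 0$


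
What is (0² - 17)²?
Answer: 289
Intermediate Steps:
(0² - 17)² = (0 - 17)² = (-17)² = 289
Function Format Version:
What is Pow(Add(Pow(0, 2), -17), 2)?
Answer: 289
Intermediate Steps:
Pow(Add(Pow(0, 2), -17), 2) = Pow(Add(0, -17), 2) = Pow(-17, 2) = 289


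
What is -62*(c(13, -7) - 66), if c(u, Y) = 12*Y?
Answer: 9300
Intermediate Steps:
-62*(c(13, -7) - 66) = -62*(12*(-7) - 66) = -62*(-84 - 66) = -62*(-150) = 9300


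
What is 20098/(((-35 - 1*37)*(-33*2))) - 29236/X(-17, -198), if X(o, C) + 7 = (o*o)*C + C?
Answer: 646548659/136446552 ≈ 4.7385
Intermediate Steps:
X(o, C) = -7 + C + C*o² (X(o, C) = -7 + ((o*o)*C + C) = -7 + (o²*C + C) = -7 + (C*o² + C) = -7 + (C + C*o²) = -7 + C + C*o²)
20098/(((-35 - 1*37)*(-33*2))) - 29236/X(-17, -198) = 20098/(((-35 - 1*37)*(-33*2))) - 29236/(-7 - 198 - 198*(-17)²) = 20098/(((-35 - 37)*(-66))) - 29236/(-7 - 198 - 198*289) = 20098/((-72*(-66))) - 29236/(-7 - 198 - 57222) = 20098/4752 - 29236/(-57427) = 20098*(1/4752) - 29236*(-1/57427) = 10049/2376 + 29236/57427 = 646548659/136446552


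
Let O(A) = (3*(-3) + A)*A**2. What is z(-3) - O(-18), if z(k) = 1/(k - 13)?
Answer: 139967/16 ≈ 8747.9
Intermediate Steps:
z(k) = 1/(-13 + k)
O(A) = A**2*(-9 + A) (O(A) = (-9 + A)*A**2 = A**2*(-9 + A))
z(-3) - O(-18) = 1/(-13 - 3) - (-18)**2*(-9 - 18) = 1/(-16) - 324*(-27) = -1/16 - 1*(-8748) = -1/16 + 8748 = 139967/16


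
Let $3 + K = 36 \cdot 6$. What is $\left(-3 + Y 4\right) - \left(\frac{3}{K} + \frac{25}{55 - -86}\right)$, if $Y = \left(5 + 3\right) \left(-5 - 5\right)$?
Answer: $- \frac{3235469}{10011} \approx -323.19$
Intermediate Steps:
$K = 213$ ($K = -3 + 36 \cdot 6 = -3 + 216 = 213$)
$Y = -80$ ($Y = 8 \left(-10\right) = -80$)
$\left(-3 + Y 4\right) - \left(\frac{3}{K} + \frac{25}{55 - -86}\right) = \left(-3 - 320\right) - \left(\frac{3}{213} + \frac{25}{55 - -86}\right) = \left(-3 - 320\right) - \left(3 \cdot \frac{1}{213} + \frac{25}{55 + 86}\right) = -323 - \left(\frac{1}{71} + \frac{25}{141}\right) = -323 - \frac{1916}{10011} = - \frac{3235469}{10011}$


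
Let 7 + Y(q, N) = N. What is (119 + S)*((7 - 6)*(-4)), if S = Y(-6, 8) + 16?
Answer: -544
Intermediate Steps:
Y(q, N) = -7 + N
S = 17 (S = (-7 + 8) + 16 = 1 + 16 = 17)
(119 + S)*((7 - 6)*(-4)) = (119 + 17)*((7 - 6)*(-4)) = 136*(1*(-4)) = 136*(-4) = -544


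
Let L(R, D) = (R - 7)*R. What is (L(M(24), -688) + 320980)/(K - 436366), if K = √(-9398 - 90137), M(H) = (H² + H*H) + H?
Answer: -739956298984/190415385491 - 1695724*I*√99535/190415385491 ≈ -3.886 - 0.0028096*I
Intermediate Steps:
M(H) = H + 2*H² (M(H) = (H² + H²) + H = 2*H² + H = H + 2*H²)
L(R, D) = R*(-7 + R) (L(R, D) = (-7 + R)*R = R*(-7 + R))
K = I*√99535 (K = √(-99535) = I*√99535 ≈ 315.49*I)
(L(M(24), -688) + 320980)/(K - 436366) = ((24*(1 + 2*24))*(-7 + 24*(1 + 2*24)) + 320980)/(I*√99535 - 436366) = ((24*(1 + 48))*(-7 + 24*(1 + 48)) + 320980)/(-436366 + I*√99535) = ((24*49)*(-7 + 24*49) + 320980)/(-436366 + I*√99535) = (1176*(-7 + 1176) + 320980)/(-436366 + I*√99535) = (1176*1169 + 320980)/(-436366 + I*√99535) = (1374744 + 320980)/(-436366 + I*√99535) = 1695724/(-436366 + I*√99535)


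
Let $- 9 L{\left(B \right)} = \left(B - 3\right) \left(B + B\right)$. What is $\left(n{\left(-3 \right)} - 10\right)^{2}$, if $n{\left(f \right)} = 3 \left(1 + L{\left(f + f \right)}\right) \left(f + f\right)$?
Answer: $35344$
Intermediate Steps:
$L{\left(B \right)} = - \frac{2 B \left(-3 + B\right)}{9}$ ($L{\left(B \right)} = - \frac{\left(B - 3\right) \left(B + B\right)}{9} = - \frac{\left(-3 + B\right) 2 B}{9} = - \frac{2 B \left(-3 + B\right)}{9}$)
$n{\left(f \right)} = 6 f \left(1 + \frac{4 f \left(3 - 2 f\right)}{9}\right)$ ($n{\left(f \right)} = 3 \left(1 + \frac{2 \left(f + f\right) \left(3 - \left(f + f\right)\right)}{9}\right) \left(f + f\right) = 3 \left(1 + \frac{2 \cdot 2 f \left(3 - 2 f\right)}{9}\right) 2 f = 3 \left(1 + \frac{4 f \left(3 - 2 f\right)}{9}\right) 2 f = 3 \cdot 2 f \left(1 + \frac{4 f \left(3 - 2 f\right)}{9}\right) = 6 f \left(1 + \frac{4 f \left(3 - 2 f\right)}{9}\right)$)
$\left(n{\left(-3 \right)} - 10\right)^{2} = \left(\frac{2}{3} \left(-3\right) \left(9 - 8 \left(-3\right)^{2} + 12 \left(-3\right)\right) - 10\right)^{2} = \left(\frac{2}{3} \left(-3\right) \left(9 - 72 - 36\right) - 10\right)^{2} = \left(\frac{2}{3} \left(-3\right) \left(-99\right) - 10\right)^{2} = \left(198 - 10\right)^{2} = 188^{2} = 35344$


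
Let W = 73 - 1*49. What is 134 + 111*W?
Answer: 2798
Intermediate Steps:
W = 24 (W = 73 - 49 = 24)
134 + 111*W = 134 + 111*24 = 134 + 2664 = 2798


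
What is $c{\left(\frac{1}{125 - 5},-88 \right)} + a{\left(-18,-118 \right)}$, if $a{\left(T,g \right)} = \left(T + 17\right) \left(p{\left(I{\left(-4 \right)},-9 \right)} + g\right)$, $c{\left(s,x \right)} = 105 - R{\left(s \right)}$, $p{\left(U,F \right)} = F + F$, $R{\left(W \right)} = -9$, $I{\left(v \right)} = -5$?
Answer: $250$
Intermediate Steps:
$p{\left(U,F \right)} = 2 F$
$c{\left(s,x \right)} = 114$ ($c{\left(s,x \right)} = 105 - -9 = 105 + 9 = 114$)
$a{\left(T,g \right)} = \left(-18 + g\right) \left(17 + T\right)$ ($a{\left(T,g \right)} = \left(T + 17\right) \left(2 \left(-9\right) + g\right) = \left(17 + T\right) \left(-18 + g\right) = \left(-18 + g\right) \left(17 + T\right)$)
$c{\left(\frac{1}{125 - 5},-88 \right)} + a{\left(-18,-118 \right)} = 114 - -136 = 114 + \left(-306 + 324 - 2006 + 2124\right) = 114 + 136 = 250$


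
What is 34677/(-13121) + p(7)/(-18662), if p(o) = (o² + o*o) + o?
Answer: -92645697/34980586 ≈ -2.6485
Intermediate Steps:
p(o) = o + 2*o² (p(o) = (o² + o²) + o = 2*o² + o = o + 2*o²)
34677/(-13121) + p(7)/(-18662) = 34677/(-13121) + (7*(1 + 2*7))/(-18662) = 34677*(-1/13121) + (7*(1 + 14))*(-1/18662) = -34677/13121 + (7*15)*(-1/18662) = -34677/13121 + 105*(-1/18662) = -34677/13121 - 15/2666 = -92645697/34980586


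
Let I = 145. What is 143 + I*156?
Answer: 22763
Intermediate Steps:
143 + I*156 = 143 + 145*156 = 143 + 22620 = 22763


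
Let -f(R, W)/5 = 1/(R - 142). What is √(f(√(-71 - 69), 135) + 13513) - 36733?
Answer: -36733 + √2*√((1918851 - 27026*I*√35)/(71 - I*√35))/2 ≈ -36617.0 + 1.2533e-5*I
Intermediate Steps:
f(R, W) = -5/(-142 + R) (f(R, W) = -5/(R - 142) = -5/(-142 + R))
√(f(√(-71 - 69), 135) + 13513) - 36733 = √(-5/(-142 + √(-71 - 69)) + 13513) - 36733 = √(-5/(-142 + √(-140)) + 13513) - 36733 = √(-5/(-142 + 2*I*√35) + 13513) - 36733 = √(13513 - 5/(-142 + 2*I*√35)) - 36733 = -36733 + √(13513 - 5/(-142 + 2*I*√35))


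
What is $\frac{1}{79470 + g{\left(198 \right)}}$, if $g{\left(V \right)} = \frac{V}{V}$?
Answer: $\frac{1}{79471} \approx 1.2583 \cdot 10^{-5}$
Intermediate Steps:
$g{\left(V \right)} = 1$
$\frac{1}{79470 + g{\left(198 \right)}} = \frac{1}{79470 + 1} = \frac{1}{79471}$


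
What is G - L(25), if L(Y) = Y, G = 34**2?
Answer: 1131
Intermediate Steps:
G = 1156
G - L(25) = 1156 - 1*25 = 1156 - 25 = 1131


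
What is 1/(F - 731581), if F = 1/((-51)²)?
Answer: -2601/1902842180 ≈ -1.3669e-6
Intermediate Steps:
F = 1/2601 ≈ 0.00038447
1/(F - 731581) = 1/(1/2601 - 731581) = 1/(-1902842180/2601) = -2601/1902842180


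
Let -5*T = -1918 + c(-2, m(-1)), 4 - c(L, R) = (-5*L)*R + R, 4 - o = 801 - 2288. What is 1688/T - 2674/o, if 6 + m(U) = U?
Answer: 1095986/391281 ≈ 2.8010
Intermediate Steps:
m(U) = -6 + U
o = 1491 (o = 4 - (801 - 2288) = 4 - 1*(-1487) = 4 + 1487 = 1491)
c(L, R) = 4 - R + 5*L*R (c(L, R) = 4 - ((-5*L)*R + R) = 4 - (-5*L*R + R) = 4 - (R - 5*L*R) = 4 + (-R + 5*L*R) = 4 - R + 5*L*R)
T = 1837/5 (T = -(-1918 + (4 - (-6 - 1) + 5*(-2)*(-6 - 1)))/5 = -(-1918 + (4 - 1*(-7) + 5*(-2)*(-7)))/5 = -(-1918 + (4 + 7 + 70))/5 = -(-1918 + 81)/5 = -⅕*(-1837) = 1837/5 ≈ 367.40)
1688/T - 2674/o = 1688/(1837/5) - 2674/1491 = 1688*(5/1837) - 2674*1/1491 = 8440/1837 - 382/213 = 1095986/391281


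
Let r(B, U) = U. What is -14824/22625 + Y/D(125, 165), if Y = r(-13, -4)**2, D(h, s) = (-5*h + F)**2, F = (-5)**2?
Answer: -2668139/4072500 ≈ -0.65516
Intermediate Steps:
F = 25
D(h, s) = (25 - 5*h)**2 (D(h, s) = (-5*h + 25)**2 = (25 - 5*h)**2)
Y = 16 (Y = (-4)**2 = 16)
-14824/22625 + Y/D(125, 165) = -14824/22625 + 16/((25*(-5 + 125)**2)) = -14824*1/22625 + 16/((25*120**2)) = -14824/22625 + 16/((25*14400)) = -14824/22625 + 16/360000 = -14824/22625 + 16*(1/360000) = -14824/22625 + 1/22500 = -2668139/4072500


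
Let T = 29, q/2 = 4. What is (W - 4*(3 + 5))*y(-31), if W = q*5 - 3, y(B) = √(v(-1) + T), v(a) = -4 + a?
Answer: 10*√6 ≈ 24.495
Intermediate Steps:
q = 8 (q = 2*4 = 8)
y(B) = 2*√6 (y(B) = √((-4 - 1) + 29) = √(-5 + 29) = √24 = 2*√6)
W = 37 (W = 8*5 - 3 = 40 - 3 = 37)
(W - 4*(3 + 5))*y(-31) = (37 - 4*(3 + 5))*(2*√6) = (37 - 4*8)*(2*√6) = (37 - 32)*(2*√6) = 5*(2*√6) = 10*√6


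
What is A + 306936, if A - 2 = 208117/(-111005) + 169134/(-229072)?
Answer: 3902397588253293/12714068680 ≈ 3.0694e+5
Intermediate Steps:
A = -7796111187/12714068680 (A = 2 + (208117/(-111005) + 169134/(-229072)) = 2 + (208117*(-1/111005) + 169134*(-1/229072)) = 2 + (-208117/111005 - 84567/114536) = 2 - 33224248547/12714068680 = -7796111187/12714068680 ≈ -0.61319)
A + 306936 = -7796111187/12714068680 + 306936 = 3902397588253293/12714068680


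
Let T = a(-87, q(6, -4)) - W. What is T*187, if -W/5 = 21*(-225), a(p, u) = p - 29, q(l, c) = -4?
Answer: -4439567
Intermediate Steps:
a(p, u) = -29 + p
W = 23625 (W = -105*(-225) = -5*(-4725) = 23625)
T = -23741 (T = (-29 - 87) - 1*23625 = -116 - 23625 = -23741)
T*187 = -23741*187 = -4439567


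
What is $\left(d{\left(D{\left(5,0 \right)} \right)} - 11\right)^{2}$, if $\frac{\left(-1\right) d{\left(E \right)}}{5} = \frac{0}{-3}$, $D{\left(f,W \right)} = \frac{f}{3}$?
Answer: $121$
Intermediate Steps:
$D{\left(f,W \right)} = \frac{f}{3}$ ($D{\left(f,W \right)} = f \frac{1}{3} = \frac{f}{3}$)
$d{\left(E \right)} = 0$ ($d{\left(E \right)} = - 5 \frac{0}{-3} = - 5 \cdot 0 \left(- \frac{1}{3}\right) = \left(-5\right) 0 = 0$)
$\left(d{\left(D{\left(5,0 \right)} \right)} - 11\right)^{2} = \left(0 - 11\right)^{2} = \left(-11\right)^{2} = 121$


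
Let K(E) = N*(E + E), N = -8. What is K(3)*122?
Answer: -5856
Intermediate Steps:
K(E) = -16*E (K(E) = -8*(E + E) = -16*E)
K(3)*122 = -16*3*122 = -48*122 = -5856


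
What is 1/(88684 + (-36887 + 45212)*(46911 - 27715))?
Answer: 1/159895384 ≈ 6.2541e-9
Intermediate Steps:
1/(88684 + (-36887 + 45212)*(46911 - 27715)) = 1/(88684 + 8325*19196) = 1/(88684 + 159806700) = 1/159895384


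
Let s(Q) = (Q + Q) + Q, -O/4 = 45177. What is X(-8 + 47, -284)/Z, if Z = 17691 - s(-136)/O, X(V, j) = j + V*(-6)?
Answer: -7800562/266408735 ≈ -0.029280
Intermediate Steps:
O = -180708 (O = -4*45177 = -180708)
X(V, j) = j - 6*V
s(Q) = 3*Q (s(Q) = 2*Q + Q = 3*Q)
Z = 266408735/15059 (Z = 17691 - 3*(-136)/(-180708) = 17691 - (-408)*(-1)/180708 = 17691 - 1*34/15059 = 17691 - 34/15059 = 266408735/15059 ≈ 17691.)
X(-8 + 47, -284)/Z = (-284 - 6*(-8 + 47))/(266408735/15059) = (-284 - 6*39)*(15059/266408735) = (-284 - 234)*(15059/266408735) = -518*15059/266408735 = -7800562/266408735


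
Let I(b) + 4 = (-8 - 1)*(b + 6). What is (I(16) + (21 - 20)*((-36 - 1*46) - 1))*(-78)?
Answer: 22230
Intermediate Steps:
I(b) = -58 - 9*b (I(b) = -4 + (-8 - 1)*(b + 6) = -4 - 9*(6 + b) = -4 + (-54 - 9*b) = -58 - 9*b)
(I(16) + (21 - 20)*((-36 - 1*46) - 1))*(-78) = ((-58 - 9*16) + (21 - 20)*((-36 - 1*46) - 1))*(-78) = ((-58 - 144) + 1*((-36 - 46) - 1))*(-78) = (-202 + 1*(-82 - 1))*(-78) = (-202 + 1*(-83))*(-78) = (-202 - 83)*(-78) = -285*(-78) = 22230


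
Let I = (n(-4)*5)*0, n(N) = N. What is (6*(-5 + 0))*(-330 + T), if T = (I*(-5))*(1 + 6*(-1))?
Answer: 9900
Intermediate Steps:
I = 0 (I = -4*5*0 = -20*0 = 0)
T = 0 (T = (0*(-5))*(1 + 6*(-1)) = 0*(1 - 6) = 0*(-5) = 0)
(6*(-5 + 0))*(-330 + T) = (6*(-5 + 0))*(-330 + 0) = (6*(-5))*(-330) = -30*(-330) = 9900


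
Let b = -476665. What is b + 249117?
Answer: -227548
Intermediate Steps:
b + 249117 = -476665 + 249117 = -227548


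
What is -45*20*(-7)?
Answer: 6300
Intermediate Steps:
-45*20*(-7) = -900*(-7) = 6300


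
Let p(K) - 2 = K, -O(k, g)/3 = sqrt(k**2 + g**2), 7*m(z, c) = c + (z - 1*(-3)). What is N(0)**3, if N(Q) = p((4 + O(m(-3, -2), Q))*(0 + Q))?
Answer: 8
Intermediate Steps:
m(z, c) = 3/7 + c/7 + z/7 (m(z, c) = (c + (z - 1*(-3)))/7 = (c + (z + 3))/7 = (c + (3 + z))/7 = (3 + c + z)/7 = 3/7 + c/7 + z/7)
O(k, g) = -3*sqrt(g**2 + k**2) (O(k, g) = -3*sqrt(k**2 + g**2) = -3*sqrt(g**2 + k**2))
p(K) = 2 + K
N(Q) = 2 + Q*(4 - 3*sqrt(4/49 + Q**2)) (N(Q) = 2 + (4 - 3*sqrt(Q**2 + (3/7 + (1/7)*(-2) + (1/7)*(-3))**2))*(0 + Q) = 2 + (4 - 3*sqrt(Q**2 + (3/7 - 2/7 - 3/7)**2))*Q = 2 + (4 - 3*sqrt(Q**2 + (-2/7)**2))*Q = 2 + (4 - 3*sqrt(Q**2 + 4/49))*Q = 2 + (4 - 3*sqrt(4/49 + Q**2))*Q = 2 + Q*(4 - 3*sqrt(4/49 + Q**2)))
N(0)**3 = (2 - 1/7*0*(-28 + 3*sqrt(4 + 49*0**2)))**3 = (2 - 1/7*0*(-28 + 3*sqrt(4 + 49*0)))**3 = (2 - 1/7*0*(-28 + 3*sqrt(4 + 0)))**3 = (2 - 1/7*0*(-28 + 3*sqrt(4)))**3 = (2 - 1/7*0*(-28 + 3*2))**3 = (2 - 1/7*0*(-28 + 6))**3 = (2 - 1/7*0*(-22))**3 = (2 + 0)**3 = 2**3 = 8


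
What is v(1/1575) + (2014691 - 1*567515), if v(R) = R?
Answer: 2279302201/1575 ≈ 1.4472e+6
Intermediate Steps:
v(1/1575) + (2014691 - 1*567515) = 1/1575 + (2014691 - 1*567515) = 1/1575 + (2014691 - 567515) = 1/1575 + 1447176 = 2279302201/1575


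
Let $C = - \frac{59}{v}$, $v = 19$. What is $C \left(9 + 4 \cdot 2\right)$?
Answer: $- \frac{1003}{19} \approx -52.789$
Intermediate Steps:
$C = - \frac{59}{19} \approx -3.1053$
$C \left(9 + 4 \cdot 2\right) = - \frac{59 \left(9 + 4 \cdot 2\right)}{19} = - \frac{59 \left(9 + 8\right)}{19} = \left(- \frac{59}{19}\right) 17 = - \frac{1003}{19}$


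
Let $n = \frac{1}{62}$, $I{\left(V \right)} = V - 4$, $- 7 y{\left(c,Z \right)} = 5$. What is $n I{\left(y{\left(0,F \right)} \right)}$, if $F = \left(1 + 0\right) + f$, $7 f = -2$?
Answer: $- \frac{33}{434} \approx -0.076037$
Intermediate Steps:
$f = - \frac{2}{7}$ ($f = \frac{1}{7} \left(-2\right) = - \frac{2}{7} \approx -0.28571$)
$F = \frac{5}{7}$ ($F = \left(1 + 0\right) - \frac{2}{7} = 1 - \frac{2}{7} = \frac{5}{7} \approx 0.71429$)
$y{\left(c,Z \right)} = - \frac{5}{7}$ ($y{\left(c,Z \right)} = \left(- \frac{1}{7}\right) 5 = - \frac{5}{7}$)
$I{\left(V \right)} = -4 + V$ ($I{\left(V \right)} = V - 4 = -4 + V$)
$n = \frac{1}{62} \approx 0.016129$
$n I{\left(y{\left(0,F \right)} \right)} = \frac{-4 - \frac{5}{7}}{62} = \frac{1}{62} \left(- \frac{33}{7}\right) = - \frac{33}{434}$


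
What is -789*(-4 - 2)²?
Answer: -28404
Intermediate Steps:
-789*(-4 - 2)² = -789*(-6)² = -789*36 = -28404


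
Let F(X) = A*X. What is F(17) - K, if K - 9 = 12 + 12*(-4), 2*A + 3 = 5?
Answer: 44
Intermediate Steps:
A = 1 (A = -3/2 + (½)*5 = -3/2 + 5/2 = 1)
F(X) = X (F(X) = 1*X = X)
K = -27 (K = 9 + (12 + 12*(-4)) = 9 + (12 - 48) = 9 - 36 = -27)
F(17) - K = 17 - 1*(-27) = 17 + 27 = 44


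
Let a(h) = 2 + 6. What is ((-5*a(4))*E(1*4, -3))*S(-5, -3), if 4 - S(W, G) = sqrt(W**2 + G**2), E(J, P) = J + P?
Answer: -160 + 40*sqrt(34) ≈ 73.238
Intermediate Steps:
a(h) = 8
S(W, G) = 4 - sqrt(G**2 + W**2) (S(W, G) = 4 - sqrt(W**2 + G**2) = 4 - sqrt(G**2 + W**2))
((-5*a(4))*E(1*4, -3))*S(-5, -3) = ((-5*8)*(1*4 - 3))*(4 - sqrt((-3)**2 + (-5)**2)) = (-40*(4 - 3))*(4 - sqrt(9 + 25)) = (-40*1)*(4 - sqrt(34)) = -40*(4 - sqrt(34)) = -160 + 40*sqrt(34)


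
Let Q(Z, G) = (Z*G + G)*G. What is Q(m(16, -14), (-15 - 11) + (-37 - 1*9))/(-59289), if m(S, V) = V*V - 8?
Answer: -326592/19763 ≈ -16.525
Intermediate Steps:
m(S, V) = -8 + V**2 (m(S, V) = V**2 - 8 = -8 + V**2)
Q(Z, G) = G*(G + G*Z) (Q(Z, G) = (G*Z + G)*G = (G + G*Z)*G = G*(G + G*Z))
Q(m(16, -14), (-15 - 11) + (-37 - 1*9))/(-59289) = (((-15 - 11) + (-37 - 1*9))**2*(1 + (-8 + (-14)**2)))/(-59289) = ((-26 + (-37 - 9))**2*(1 + (-8 + 196)))*(-1/59289) = ((-26 - 46)**2*(1 + 188))*(-1/59289) = ((-72)**2*189)*(-1/59289) = (5184*189)*(-1/59289) = 979776*(-1/59289) = -326592/19763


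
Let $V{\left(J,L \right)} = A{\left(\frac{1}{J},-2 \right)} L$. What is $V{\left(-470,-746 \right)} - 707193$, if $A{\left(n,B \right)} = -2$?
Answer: $-705701$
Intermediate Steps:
$V{\left(J,L \right)} = - 2 L$
$V{\left(-470,-746 \right)} - 707193 = \left(-2\right) \left(-746\right) - 707193 = 1492 - 707193 = -705701$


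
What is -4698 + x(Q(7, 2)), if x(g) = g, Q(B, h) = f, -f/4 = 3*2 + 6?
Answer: -4746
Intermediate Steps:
f = -48 (f = -4*(3*2 + 6) = -4*(6 + 6) = -4*12 = -48)
Q(B, h) = -48
-4698 + x(Q(7, 2)) = -4698 - 48 = -4746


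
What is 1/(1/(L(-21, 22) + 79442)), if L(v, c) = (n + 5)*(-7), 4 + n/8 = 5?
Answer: 79351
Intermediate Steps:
n = 8 (n = -32 + 8*5 = -32 + 40 = 8)
L(v, c) = -91 (L(v, c) = (8 + 5)*(-7) = 13*(-7) = -91)
1/(1/(L(-21, 22) + 79442)) = 1/(1/(-91 + 79442)) = 1/(1/79351) = 79351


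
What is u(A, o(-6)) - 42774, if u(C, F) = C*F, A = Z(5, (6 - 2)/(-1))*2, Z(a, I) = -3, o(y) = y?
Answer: -42738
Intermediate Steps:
A = -6 (A = -3*2 = -6)
u(A, o(-6)) - 42774 = -6*(-6) - 42774 = 36 - 42774 = -42738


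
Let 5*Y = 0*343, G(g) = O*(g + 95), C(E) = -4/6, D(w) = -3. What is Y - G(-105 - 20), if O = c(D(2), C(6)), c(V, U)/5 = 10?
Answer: 1500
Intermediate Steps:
C(E) = -2/3 (C(E) = -4*1/6 = -2/3)
c(V, U) = 50 (c(V, U) = 5*10 = 50)
O = 50
G(g) = 4750 + 50*g (G(g) = 50*(g + 95) = 50*(95 + g) = 4750 + 50*g)
Y = 0 (Y = (0*343)/5 = (1/5)*0 = 0)
Y - G(-105 - 20) = 0 - (4750 + 50*(-105 - 20)) = 0 - (4750 + 50*(-125)) = 0 - (4750 - 6250) = 0 - 1*(-1500) = 0 + 1500 = 1500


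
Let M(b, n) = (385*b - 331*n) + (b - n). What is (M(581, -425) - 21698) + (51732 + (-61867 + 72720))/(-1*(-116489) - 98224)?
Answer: 1255431721/3653 ≈ 3.4367e+5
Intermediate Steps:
M(b, n) = -332*n + 386*b (M(b, n) = (-331*n + 385*b) + (b - n) = -332*n + 386*b)
(M(581, -425) - 21698) + (51732 + (-61867 + 72720))/(-1*(-116489) - 98224) = ((-332*(-425) + 386*581) - 21698) + (51732 + (-61867 + 72720))/(-1*(-116489) - 98224) = ((141100 + 224266) - 21698) + (51732 + 10853)/(116489 - 98224) = (365366 - 21698) + 62585/18265 = 343668 + 62585*(1/18265) = 343668 + 12517/3653 = 1255431721/3653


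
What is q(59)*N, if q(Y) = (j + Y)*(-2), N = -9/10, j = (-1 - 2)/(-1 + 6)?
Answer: 2628/25 ≈ 105.12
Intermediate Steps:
j = -3/5 ≈ -0.60000
N = -9/10 (N = -9*1/10 = -9/10 ≈ -0.90000)
q(Y) = 6/5 - 2*Y (q(Y) = (-3/5 + Y)*(-2) = 6/5 - 2*Y)
q(59)*N = (6/5 - 2*59)*(-9/10) = (6/5 - 118)*(-9/10) = -584/5*(-9/10) = 2628/25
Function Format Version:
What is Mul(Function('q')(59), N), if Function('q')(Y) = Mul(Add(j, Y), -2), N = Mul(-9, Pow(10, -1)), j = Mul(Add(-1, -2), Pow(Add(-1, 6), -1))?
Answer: Rational(2628, 25) ≈ 105.12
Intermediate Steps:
j = Rational(-3, 5) (j = Mul(-3, Pow(5, -1)) = Mul(-3, Rational(1, 5)) = Rational(-3, 5) ≈ -0.60000)
N = Rational(-9, 10) (N = Mul(-9, Rational(1, 10)) = Rational(-9, 10) ≈ -0.90000)
Function('q')(Y) = Add(Rational(6, 5), Mul(-2, Y)) (Function('q')(Y) = Mul(Add(Rational(-3, 5), Y), -2) = Add(Rational(6, 5), Mul(-2, Y)))
Mul(Function('q')(59), N) = Mul(Add(Rational(6, 5), Mul(-2, 59)), Rational(-9, 10)) = Mul(Add(Rational(6, 5), -118), Rational(-9, 10)) = Mul(Rational(-584, 5), Rational(-9, 10)) = Rational(2628, 25)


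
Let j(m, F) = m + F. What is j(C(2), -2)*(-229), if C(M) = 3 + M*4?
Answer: -2061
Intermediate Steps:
C(M) = 3 + 4*M
j(m, F) = F + m
j(C(2), -2)*(-229) = (-2 + (3 + 4*2))*(-229) = (-2 + (3 + 8))*(-229) = (-2 + 11)*(-229) = 9*(-229) = -2061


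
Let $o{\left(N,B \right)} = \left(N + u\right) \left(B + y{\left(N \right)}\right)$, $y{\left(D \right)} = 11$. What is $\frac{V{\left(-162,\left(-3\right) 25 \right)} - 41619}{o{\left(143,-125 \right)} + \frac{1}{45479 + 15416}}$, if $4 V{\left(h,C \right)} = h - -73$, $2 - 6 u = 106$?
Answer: $\frac{1448996525}{498503868} \approx 2.9067$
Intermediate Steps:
$u = - \frac{52}{3}$ ($u = \frac{1}{3} - \frac{53}{3} = - \frac{52}{3} \approx -17.333$)
$o{\left(N,B \right)} = \left(11 + B\right) \left(- \frac{52}{3} + N\right)$ ($o{\left(N,B \right)} = \left(N - \frac{52}{3}\right) \left(B + 11\right) = \left(- \frac{52}{3} + N\right) \left(11 + B\right) = \left(11 + B\right) \left(- \frac{52}{3} + N\right)$)
$V{\left(h,C \right)} = \frac{73}{4} + \frac{h}{4}$ ($V{\left(h,C \right)} = \frac{h - -73}{4} = \frac{h + 73}{4} = \frac{73 + h}{4} = \frac{73}{4} + \frac{h}{4}$)
$\frac{V{\left(-162,\left(-3\right) 25 \right)} - 41619}{o{\left(143,-125 \right)} + \frac{1}{45479 + 15416}} = \frac{\left(\frac{73}{4} + \frac{1}{4} \left(-162\right)\right) - 41619}{\left(- \frac{572}{3} + 11 \cdot 143 - - \frac{6500}{3} - 17875\right) + \frac{1}{45479 + 15416}} = \frac{\left(\frac{73}{4} - \frac{81}{2}\right) - 41619}{\left(- \frac{572}{3} + 1573 + \frac{6500}{3} - 17875\right) + \frac{1}{60895}} = \frac{- \frac{89}{4} - 41619}{-14326 + \frac{1}{60895}} = - \frac{166565}{4 \left(- \frac{872381769}{60895}\right)} = \left(- \frac{166565}{4}\right) \left(- \frac{60895}{872381769}\right) = \frac{1448996525}{498503868}$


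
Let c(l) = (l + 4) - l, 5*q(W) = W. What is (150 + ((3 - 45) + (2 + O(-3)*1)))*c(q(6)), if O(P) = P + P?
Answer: 416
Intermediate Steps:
O(P) = 2*P
q(W) = W/5
c(l) = 4 (c(l) = (4 + l) - l = 4)
(150 + ((3 - 45) + (2 + O(-3)*1)))*c(q(6)) = (150 + ((3 - 45) + (2 + (2*(-3))*1)))*4 = (150 + (-42 + (2 - 6*1)))*4 = (150 + (-42 + (2 - 6)))*4 = (150 + (-42 - 4))*4 = (150 - 46)*4 = 104*4 = 416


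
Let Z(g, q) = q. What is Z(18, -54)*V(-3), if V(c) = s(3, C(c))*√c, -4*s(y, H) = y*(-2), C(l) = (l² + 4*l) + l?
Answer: -81*I*√3 ≈ -140.3*I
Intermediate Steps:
C(l) = l² + 5*l
s(y, H) = y/2 (s(y, H) = -y*(-2)/4 = -(-1)*y/2 = y/2)
V(c) = 3*√c/2 (V(c) = ((½)*3)*√c = 3*√c/2)
Z(18, -54)*V(-3) = -81*√(-3) = -81*I*√3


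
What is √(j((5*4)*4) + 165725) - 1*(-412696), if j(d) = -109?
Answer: 412696 + 4*√10351 ≈ 4.1310e+5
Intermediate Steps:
√(j((5*4)*4) + 165725) - 1*(-412696) = √(-109 + 165725) - 1*(-412696) = √165616 + 412696 = 4*√10351 + 412696 = 412696 + 4*√10351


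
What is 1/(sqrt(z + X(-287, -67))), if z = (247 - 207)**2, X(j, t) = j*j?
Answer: sqrt(83969)/83969 ≈ 0.0034510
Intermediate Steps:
X(j, t) = j**2
z = 1600 (z = 40**2 = 1600)
1/(sqrt(z + X(-287, -67))) = 1/(sqrt(1600 + (-287)**2)) = 1/(sqrt(1600 + 82369)) = 1/(sqrt(83969)) = sqrt(83969)/83969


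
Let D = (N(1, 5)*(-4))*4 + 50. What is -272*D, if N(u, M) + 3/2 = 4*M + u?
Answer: 71264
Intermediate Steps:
N(u, M) = -3/2 + u + 4*M (N(u, M) = -3/2 + (4*M + u) = -3/2 + (u + 4*M) = -3/2 + u + 4*M)
D = -262 (D = ((-3/2 + 1 + 4*5)*(-4))*4 + 50 = ((-3/2 + 1 + 20)*(-4))*4 + 50 = ((39/2)*(-4))*4 + 50 = -78*4 + 50 = -312 + 50 = -262)
-272*D = -272*(-262) = 71264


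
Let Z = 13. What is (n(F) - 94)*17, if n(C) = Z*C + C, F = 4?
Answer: -646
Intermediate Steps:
n(C) = 14*C (n(C) = 13*C + C = 14*C)
(n(F) - 94)*17 = (14*4 - 94)*17 = (56 - 94)*17 = -38*17 = -646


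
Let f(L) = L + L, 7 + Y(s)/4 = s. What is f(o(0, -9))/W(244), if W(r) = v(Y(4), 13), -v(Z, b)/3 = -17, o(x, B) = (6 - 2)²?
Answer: 32/51 ≈ 0.62745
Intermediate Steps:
o(x, B) = 16 (o(x, B) = 4² = 16)
Y(s) = -28 + 4*s
v(Z, b) = 51 (v(Z, b) = -3*(-17) = 51)
W(r) = 51
f(L) = 2*L
f(o(0, -9))/W(244) = (2*16)/51 = 32*(1/51) = 32/51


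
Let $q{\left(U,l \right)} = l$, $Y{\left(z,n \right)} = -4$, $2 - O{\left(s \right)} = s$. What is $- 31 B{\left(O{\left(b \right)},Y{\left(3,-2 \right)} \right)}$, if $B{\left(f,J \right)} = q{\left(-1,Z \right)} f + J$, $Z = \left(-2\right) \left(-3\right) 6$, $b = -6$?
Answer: $-8804$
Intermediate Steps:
$O{\left(s \right)} = 2 - s$
$Z = 36$ ($Z = 6 \cdot 6 = 36$)
$B{\left(f,J \right)} = J + 36 f$ ($B{\left(f,J \right)} = 36 f + J = J + 36 f$)
$- 31 B{\left(O{\left(b \right)},Y{\left(3,-2 \right)} \right)} = - 31 \left(-4 + 36 \left(2 - -6\right)\right) = - 31 \left(-4 + 36 \left(2 + 6\right)\right) = - 31 \left(-4 + 36 \cdot 8\right) = - 31 \left(-4 + 288\right) = \left(-31\right) 284 = -8804$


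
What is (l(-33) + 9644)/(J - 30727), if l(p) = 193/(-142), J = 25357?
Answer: -273851/152508 ≈ -1.7957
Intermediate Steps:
l(p) = -193/142 (l(p) = 193*(-1/142) = -193/142)
(l(-33) + 9644)/(J - 30727) = (-193/142 + 9644)/(25357 - 30727) = (1369255/142)/(-5370) = (1369255/142)*(-1/5370) = -273851/152508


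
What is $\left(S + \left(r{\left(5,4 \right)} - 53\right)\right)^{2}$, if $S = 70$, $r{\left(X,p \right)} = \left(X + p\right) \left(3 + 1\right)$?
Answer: $2809$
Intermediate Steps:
$r{\left(X,p \right)} = 4 X + 4 p$ ($r{\left(X,p \right)} = \left(X + p\right) 4 = 4 X + 4 p$)
$\left(S + \left(r{\left(5,4 \right)} - 53\right)\right)^{2} = \left(70 + \left(\left(4 \cdot 5 + 4 \cdot 4\right) - 53\right)\right)^{2} = \left(70 + \left(\left(20 + 16\right) - 53\right)\right)^{2} = \left(70 + \left(36 - 53\right)\right)^{2} = \left(70 - 17\right)^{2} = 53^{2} = 2809$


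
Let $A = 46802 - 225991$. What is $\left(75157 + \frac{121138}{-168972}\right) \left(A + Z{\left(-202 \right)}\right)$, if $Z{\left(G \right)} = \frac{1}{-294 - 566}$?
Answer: $- \frac{978497774725435553}{72657960} \approx -1.3467 \cdot 10^{10}$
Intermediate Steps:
$Z{\left(G \right)} = - \frac{1}{860}$ ($Z{\left(G \right)} = \frac{1}{-860} = - \frac{1}{860}$)
$A = -179189$ ($A = 46802 - 225991 = -179189$)
$\left(75157 + \frac{121138}{-168972}\right) \left(A + Z{\left(-202 \right)}\right) = \left(75157 + \frac{121138}{-168972}\right) \left(-179189 - \frac{1}{860}\right) = \left(75157 + 121138 \left(- \frac{1}{168972}\right)\right) \left(- \frac{154102541}{860}\right) = \left(75157 - \frac{60569}{84486}\right) \left(- \frac{154102541}{860}\right) = \frac{6349653733}{84486} \left(- \frac{154102541}{860}\right) = - \frac{978497774725435553}{72657960}$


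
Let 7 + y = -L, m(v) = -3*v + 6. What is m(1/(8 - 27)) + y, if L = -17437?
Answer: 331287/19 ≈ 17436.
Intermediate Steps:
m(v) = 6 - 3*v
y = 17430 (y = -7 - 1*(-17437) = -7 + 17437 = 17430)
m(1/(8 - 27)) + y = (6 - 3/(8 - 27)) + 17430 = (6 - 3/(-19)) + 17430 = (6 - 3*(-1/19)) + 17430 = (6 + 3/19) + 17430 = 117/19 + 17430 = 331287/19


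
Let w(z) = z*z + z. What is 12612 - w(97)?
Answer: 3106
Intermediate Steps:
w(z) = z + z**2 (w(z) = z**2 + z = z + z**2)
12612 - w(97) = 12612 - 97*(1 + 97) = 12612 - 97*98 = 12612 - 1*9506 = 12612 - 9506 = 3106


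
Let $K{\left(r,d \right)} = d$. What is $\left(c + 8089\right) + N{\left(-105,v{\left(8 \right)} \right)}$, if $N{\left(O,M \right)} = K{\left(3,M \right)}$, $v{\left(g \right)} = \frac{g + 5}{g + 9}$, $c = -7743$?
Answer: $\frac{5895}{17} \approx 346.76$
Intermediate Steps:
$v{\left(g \right)} = \frac{5 + g}{9 + g}$
$N{\left(O,M \right)} = M$
$\left(c + 8089\right) + N{\left(-105,v{\left(8 \right)} \right)} = \left(-7743 + 8089\right) + \frac{5 + 8}{9 + 8} = 346 + \frac{1}{17} \cdot 13 = 346 + \frac{13}{17} = \frac{5895}{17}$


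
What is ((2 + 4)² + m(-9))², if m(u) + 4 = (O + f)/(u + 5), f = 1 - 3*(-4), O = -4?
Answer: 14161/16 ≈ 885.06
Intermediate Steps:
f = 13 (f = 1 + 12 = 13)
m(u) = -4 + 9/(5 + u) (m(u) = -4 + (-4 + 13)/(u + 5) = -4 + 9/(5 + u))
((2 + 4)² + m(-9))² = ((2 + 4)² + (-11 - 4*(-9))/(5 - 9))² = (6² + (-11 + 36)/(-4))² = (36 - ¼*25)² = (36 - 25/4)² = (119/4)² = 14161/16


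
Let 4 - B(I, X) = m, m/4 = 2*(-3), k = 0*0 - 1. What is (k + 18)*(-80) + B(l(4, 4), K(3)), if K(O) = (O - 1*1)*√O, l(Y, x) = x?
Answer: -1332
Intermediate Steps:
k = -1 (k = 0 - 1 = -1)
K(O) = √O*(-1 + O) (K(O) = (O - 1)*√O = (-1 + O)*√O = √O*(-1 + O))
m = -24 (m = 4*(2*(-3)) = 4*(-6) = -24)
B(I, X) = 28 (B(I, X) = 4 - 1*(-24) = 4 + 24 = 28)
(k + 18)*(-80) + B(l(4, 4), K(3)) = (-1 + 18)*(-80) + 28 = 17*(-80) + 28 = -1360 + 28 = -1332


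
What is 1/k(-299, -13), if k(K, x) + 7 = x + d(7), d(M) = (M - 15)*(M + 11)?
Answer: -1/164 ≈ -0.0060976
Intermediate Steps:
d(M) = (-15 + M)*(11 + M)
k(K, x) = -151 + x (k(K, x) = -7 + (x + (-165 + 7² - 4*7)) = -7 + (x + (-165 + 49 - 28)) = -7 + (x - 144) = -7 + (-144 + x) = -151 + x)
1/k(-299, -13) = 1/(-151 - 13) = 1/(-164) = -1/164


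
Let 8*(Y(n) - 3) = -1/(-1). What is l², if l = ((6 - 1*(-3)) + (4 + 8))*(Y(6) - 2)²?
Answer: 2893401/4096 ≈ 706.40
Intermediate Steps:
Y(n) = 25/8 (Y(n) = 3 + (-1/(-1))/8 = 3 + (-1*(-1))/8 = 3 + (⅛)*1 = 3 + ⅛ = 25/8)
l = 1701/64 (l = ((6 - 1*(-3)) + (4 + 8))*(25/8 - 2)² = ((6 + 3) + 12)*(9/8)² = (9 + 12)*(81/64) = 21*(81/64) = 1701/64 ≈ 26.578)
l² = (1701/64)² = 2893401/4096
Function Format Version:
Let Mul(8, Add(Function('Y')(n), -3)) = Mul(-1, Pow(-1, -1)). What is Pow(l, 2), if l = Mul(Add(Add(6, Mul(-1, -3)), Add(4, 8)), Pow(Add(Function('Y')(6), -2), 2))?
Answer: Rational(2893401, 4096) ≈ 706.40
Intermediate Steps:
Function('Y')(n) = Rational(25, 8) (Function('Y')(n) = Add(3, Mul(Rational(1, 8), Mul(-1, Pow(-1, -1)))) = Add(3, Mul(Rational(1, 8), Mul(-1, -1))) = Add(3, Mul(Rational(1, 8), 1)) = Add(3, Rational(1, 8)) = Rational(25, 8))
l = Rational(1701, 64) (l = Mul(Add(Add(6, Mul(-1, -3)), Add(4, 8)), Pow(Add(Rational(25, 8), -2), 2)) = Mul(Add(Add(6, 3), 12), Pow(Rational(9, 8), 2)) = Mul(Add(9, 12), Rational(81, 64)) = Mul(21, Rational(81, 64)) = Rational(1701, 64) ≈ 26.578)
Pow(l, 2) = Pow(Rational(1701, 64), 2) = Rational(2893401, 4096)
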